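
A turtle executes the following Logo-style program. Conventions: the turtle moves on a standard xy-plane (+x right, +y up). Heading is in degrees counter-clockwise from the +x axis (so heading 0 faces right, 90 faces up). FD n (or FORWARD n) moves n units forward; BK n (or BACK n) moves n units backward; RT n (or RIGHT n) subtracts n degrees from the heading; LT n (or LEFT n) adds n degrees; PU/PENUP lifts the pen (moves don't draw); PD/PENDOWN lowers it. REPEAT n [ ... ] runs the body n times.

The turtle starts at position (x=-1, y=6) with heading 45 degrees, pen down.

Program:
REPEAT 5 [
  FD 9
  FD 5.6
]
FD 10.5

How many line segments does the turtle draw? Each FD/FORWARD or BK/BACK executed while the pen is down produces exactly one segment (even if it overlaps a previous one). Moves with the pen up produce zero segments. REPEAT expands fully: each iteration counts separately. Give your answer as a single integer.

Executing turtle program step by step:
Start: pos=(-1,6), heading=45, pen down
REPEAT 5 [
  -- iteration 1/5 --
  FD 9: (-1,6) -> (5.364,12.364) [heading=45, draw]
  FD 5.6: (5.364,12.364) -> (9.324,16.324) [heading=45, draw]
  -- iteration 2/5 --
  FD 9: (9.324,16.324) -> (15.688,22.688) [heading=45, draw]
  FD 5.6: (15.688,22.688) -> (19.648,26.648) [heading=45, draw]
  -- iteration 3/5 --
  FD 9: (19.648,26.648) -> (26.011,33.011) [heading=45, draw]
  FD 5.6: (26.011,33.011) -> (29.971,36.971) [heading=45, draw]
  -- iteration 4/5 --
  FD 9: (29.971,36.971) -> (36.335,43.335) [heading=45, draw]
  FD 5.6: (36.335,43.335) -> (40.295,47.295) [heading=45, draw]
  -- iteration 5/5 --
  FD 9: (40.295,47.295) -> (46.659,53.659) [heading=45, draw]
  FD 5.6: (46.659,53.659) -> (50.619,57.619) [heading=45, draw]
]
FD 10.5: (50.619,57.619) -> (58.043,65.043) [heading=45, draw]
Final: pos=(58.043,65.043), heading=45, 11 segment(s) drawn
Segments drawn: 11

Answer: 11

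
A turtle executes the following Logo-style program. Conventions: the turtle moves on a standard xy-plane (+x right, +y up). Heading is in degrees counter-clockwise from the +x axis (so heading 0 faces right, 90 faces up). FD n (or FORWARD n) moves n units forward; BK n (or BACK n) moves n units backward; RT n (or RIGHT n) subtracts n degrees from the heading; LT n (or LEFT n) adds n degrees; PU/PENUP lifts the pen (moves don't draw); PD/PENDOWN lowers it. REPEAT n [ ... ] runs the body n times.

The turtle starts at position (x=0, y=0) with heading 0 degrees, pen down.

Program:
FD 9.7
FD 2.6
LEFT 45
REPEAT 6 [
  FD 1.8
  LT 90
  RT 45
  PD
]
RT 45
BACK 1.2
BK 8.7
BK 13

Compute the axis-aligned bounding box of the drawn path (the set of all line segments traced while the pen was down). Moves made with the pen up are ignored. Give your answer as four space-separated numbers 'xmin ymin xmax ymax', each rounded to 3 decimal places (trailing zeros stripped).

Executing turtle program step by step:
Start: pos=(0,0), heading=0, pen down
FD 9.7: (0,0) -> (9.7,0) [heading=0, draw]
FD 2.6: (9.7,0) -> (12.3,0) [heading=0, draw]
LT 45: heading 0 -> 45
REPEAT 6 [
  -- iteration 1/6 --
  FD 1.8: (12.3,0) -> (13.573,1.273) [heading=45, draw]
  LT 90: heading 45 -> 135
  RT 45: heading 135 -> 90
  PD: pen down
  -- iteration 2/6 --
  FD 1.8: (13.573,1.273) -> (13.573,3.073) [heading=90, draw]
  LT 90: heading 90 -> 180
  RT 45: heading 180 -> 135
  PD: pen down
  -- iteration 3/6 --
  FD 1.8: (13.573,3.073) -> (12.3,4.346) [heading=135, draw]
  LT 90: heading 135 -> 225
  RT 45: heading 225 -> 180
  PD: pen down
  -- iteration 4/6 --
  FD 1.8: (12.3,4.346) -> (10.5,4.346) [heading=180, draw]
  LT 90: heading 180 -> 270
  RT 45: heading 270 -> 225
  PD: pen down
  -- iteration 5/6 --
  FD 1.8: (10.5,4.346) -> (9.227,3.073) [heading=225, draw]
  LT 90: heading 225 -> 315
  RT 45: heading 315 -> 270
  PD: pen down
  -- iteration 6/6 --
  FD 1.8: (9.227,3.073) -> (9.227,1.273) [heading=270, draw]
  LT 90: heading 270 -> 0
  RT 45: heading 0 -> 315
  PD: pen down
]
RT 45: heading 315 -> 270
BK 1.2: (9.227,1.273) -> (9.227,2.473) [heading=270, draw]
BK 8.7: (9.227,2.473) -> (9.227,11.173) [heading=270, draw]
BK 13: (9.227,11.173) -> (9.227,24.173) [heading=270, draw]
Final: pos=(9.227,24.173), heading=270, 11 segment(s) drawn

Segment endpoints: x in {0, 9.227, 9.227, 9.227, 9.7, 10.5, 12.3, 13.573}, y in {0, 1.273, 2.473, 3.073, 4.346, 11.173, 24.173}
xmin=0, ymin=0, xmax=13.573, ymax=24.173

Answer: 0 0 13.573 24.173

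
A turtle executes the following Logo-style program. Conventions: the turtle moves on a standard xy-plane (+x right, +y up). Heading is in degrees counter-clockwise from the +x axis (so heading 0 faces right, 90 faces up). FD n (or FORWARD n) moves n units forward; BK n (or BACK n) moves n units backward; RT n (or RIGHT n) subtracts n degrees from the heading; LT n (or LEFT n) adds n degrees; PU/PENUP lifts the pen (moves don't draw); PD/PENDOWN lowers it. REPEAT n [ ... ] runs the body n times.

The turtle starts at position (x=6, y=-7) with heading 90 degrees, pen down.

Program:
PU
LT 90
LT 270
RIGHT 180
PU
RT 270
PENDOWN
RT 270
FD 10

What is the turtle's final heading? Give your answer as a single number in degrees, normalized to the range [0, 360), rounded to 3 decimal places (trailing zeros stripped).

Executing turtle program step by step:
Start: pos=(6,-7), heading=90, pen down
PU: pen up
LT 90: heading 90 -> 180
LT 270: heading 180 -> 90
RT 180: heading 90 -> 270
PU: pen up
RT 270: heading 270 -> 0
PD: pen down
RT 270: heading 0 -> 90
FD 10: (6,-7) -> (6,3) [heading=90, draw]
Final: pos=(6,3), heading=90, 1 segment(s) drawn

Answer: 90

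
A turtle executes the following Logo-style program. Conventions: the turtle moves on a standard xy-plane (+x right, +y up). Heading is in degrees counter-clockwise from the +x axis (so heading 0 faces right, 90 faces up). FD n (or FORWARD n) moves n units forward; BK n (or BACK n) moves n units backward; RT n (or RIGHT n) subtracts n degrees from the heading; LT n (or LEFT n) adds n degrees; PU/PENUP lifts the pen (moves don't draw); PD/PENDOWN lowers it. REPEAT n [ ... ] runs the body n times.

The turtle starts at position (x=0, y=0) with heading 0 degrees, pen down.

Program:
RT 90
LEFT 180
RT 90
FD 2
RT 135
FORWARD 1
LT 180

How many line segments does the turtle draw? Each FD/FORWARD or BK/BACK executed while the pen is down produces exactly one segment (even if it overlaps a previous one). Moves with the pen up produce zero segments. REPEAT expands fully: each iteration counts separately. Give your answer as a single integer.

Answer: 2

Derivation:
Executing turtle program step by step:
Start: pos=(0,0), heading=0, pen down
RT 90: heading 0 -> 270
LT 180: heading 270 -> 90
RT 90: heading 90 -> 0
FD 2: (0,0) -> (2,0) [heading=0, draw]
RT 135: heading 0 -> 225
FD 1: (2,0) -> (1.293,-0.707) [heading=225, draw]
LT 180: heading 225 -> 45
Final: pos=(1.293,-0.707), heading=45, 2 segment(s) drawn
Segments drawn: 2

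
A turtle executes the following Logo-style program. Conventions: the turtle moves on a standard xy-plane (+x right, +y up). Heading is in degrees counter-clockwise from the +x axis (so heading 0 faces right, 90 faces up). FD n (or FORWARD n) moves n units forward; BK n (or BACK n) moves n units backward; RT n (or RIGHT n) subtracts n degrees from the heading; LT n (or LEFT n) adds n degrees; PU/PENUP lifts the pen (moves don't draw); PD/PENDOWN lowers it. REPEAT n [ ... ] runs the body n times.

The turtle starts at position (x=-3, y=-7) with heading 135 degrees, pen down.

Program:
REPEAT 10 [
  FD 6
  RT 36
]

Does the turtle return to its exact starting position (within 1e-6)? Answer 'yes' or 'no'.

Executing turtle program step by step:
Start: pos=(-3,-7), heading=135, pen down
REPEAT 10 [
  -- iteration 1/10 --
  FD 6: (-3,-7) -> (-7.243,-2.757) [heading=135, draw]
  RT 36: heading 135 -> 99
  -- iteration 2/10 --
  FD 6: (-7.243,-2.757) -> (-8.181,3.169) [heading=99, draw]
  RT 36: heading 99 -> 63
  -- iteration 3/10 --
  FD 6: (-8.181,3.169) -> (-5.457,8.515) [heading=63, draw]
  RT 36: heading 63 -> 27
  -- iteration 4/10 --
  FD 6: (-5.457,8.515) -> (-0.111,11.239) [heading=27, draw]
  RT 36: heading 27 -> 351
  -- iteration 5/10 --
  FD 6: (-0.111,11.239) -> (5.815,10.3) [heading=351, draw]
  RT 36: heading 351 -> 315
  -- iteration 6/10 --
  FD 6: (5.815,10.3) -> (10.058,6.058) [heading=315, draw]
  RT 36: heading 315 -> 279
  -- iteration 7/10 --
  FD 6: (10.058,6.058) -> (10.996,0.131) [heading=279, draw]
  RT 36: heading 279 -> 243
  -- iteration 8/10 --
  FD 6: (10.996,0.131) -> (8.272,-5.215) [heading=243, draw]
  RT 36: heading 243 -> 207
  -- iteration 9/10 --
  FD 6: (8.272,-5.215) -> (2.926,-7.939) [heading=207, draw]
  RT 36: heading 207 -> 171
  -- iteration 10/10 --
  FD 6: (2.926,-7.939) -> (-3,-7) [heading=171, draw]
  RT 36: heading 171 -> 135
]
Final: pos=(-3,-7), heading=135, 10 segment(s) drawn

Start position: (-3, -7)
Final position: (-3, -7)
Distance = 0; < 1e-6 -> CLOSED

Answer: yes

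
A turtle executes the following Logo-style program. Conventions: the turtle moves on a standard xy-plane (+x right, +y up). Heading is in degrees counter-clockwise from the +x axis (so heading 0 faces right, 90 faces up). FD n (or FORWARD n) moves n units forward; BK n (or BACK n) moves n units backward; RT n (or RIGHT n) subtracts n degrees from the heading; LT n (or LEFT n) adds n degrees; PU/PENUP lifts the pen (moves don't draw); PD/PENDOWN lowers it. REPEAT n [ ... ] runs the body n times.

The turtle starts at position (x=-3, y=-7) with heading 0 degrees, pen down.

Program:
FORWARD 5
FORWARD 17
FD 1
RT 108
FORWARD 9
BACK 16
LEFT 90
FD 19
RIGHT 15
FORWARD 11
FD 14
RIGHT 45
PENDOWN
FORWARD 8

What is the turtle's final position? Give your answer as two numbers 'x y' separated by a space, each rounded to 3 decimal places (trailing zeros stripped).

Answer: 62.863 -27.655

Derivation:
Executing turtle program step by step:
Start: pos=(-3,-7), heading=0, pen down
FD 5: (-3,-7) -> (2,-7) [heading=0, draw]
FD 17: (2,-7) -> (19,-7) [heading=0, draw]
FD 1: (19,-7) -> (20,-7) [heading=0, draw]
RT 108: heading 0 -> 252
FD 9: (20,-7) -> (17.219,-15.56) [heading=252, draw]
BK 16: (17.219,-15.56) -> (22.163,-0.343) [heading=252, draw]
LT 90: heading 252 -> 342
FD 19: (22.163,-0.343) -> (40.233,-6.214) [heading=342, draw]
RT 15: heading 342 -> 327
FD 11: (40.233,-6.214) -> (49.459,-12.205) [heading=327, draw]
FD 14: (49.459,-12.205) -> (61.2,-19.83) [heading=327, draw]
RT 45: heading 327 -> 282
PD: pen down
FD 8: (61.2,-19.83) -> (62.863,-27.655) [heading=282, draw]
Final: pos=(62.863,-27.655), heading=282, 9 segment(s) drawn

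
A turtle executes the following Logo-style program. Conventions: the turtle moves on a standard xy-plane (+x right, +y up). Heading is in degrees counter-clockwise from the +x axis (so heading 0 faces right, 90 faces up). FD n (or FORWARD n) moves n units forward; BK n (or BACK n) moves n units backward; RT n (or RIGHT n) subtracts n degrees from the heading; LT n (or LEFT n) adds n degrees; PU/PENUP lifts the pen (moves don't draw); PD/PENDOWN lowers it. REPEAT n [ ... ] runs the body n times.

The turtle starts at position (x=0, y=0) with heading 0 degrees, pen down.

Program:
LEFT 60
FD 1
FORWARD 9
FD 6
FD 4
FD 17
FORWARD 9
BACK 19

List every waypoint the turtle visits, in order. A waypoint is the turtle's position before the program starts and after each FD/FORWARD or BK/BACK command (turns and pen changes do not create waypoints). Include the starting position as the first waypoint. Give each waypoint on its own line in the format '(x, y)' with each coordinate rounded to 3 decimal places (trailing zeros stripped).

Answer: (0, 0)
(0.5, 0.866)
(5, 8.66)
(8, 13.856)
(10, 17.321)
(18.5, 32.043)
(23, 39.837)
(13.5, 23.383)

Derivation:
Executing turtle program step by step:
Start: pos=(0,0), heading=0, pen down
LT 60: heading 0 -> 60
FD 1: (0,0) -> (0.5,0.866) [heading=60, draw]
FD 9: (0.5,0.866) -> (5,8.66) [heading=60, draw]
FD 6: (5,8.66) -> (8,13.856) [heading=60, draw]
FD 4: (8,13.856) -> (10,17.321) [heading=60, draw]
FD 17: (10,17.321) -> (18.5,32.043) [heading=60, draw]
FD 9: (18.5,32.043) -> (23,39.837) [heading=60, draw]
BK 19: (23,39.837) -> (13.5,23.383) [heading=60, draw]
Final: pos=(13.5,23.383), heading=60, 7 segment(s) drawn
Waypoints (8 total):
(0, 0)
(0.5, 0.866)
(5, 8.66)
(8, 13.856)
(10, 17.321)
(18.5, 32.043)
(23, 39.837)
(13.5, 23.383)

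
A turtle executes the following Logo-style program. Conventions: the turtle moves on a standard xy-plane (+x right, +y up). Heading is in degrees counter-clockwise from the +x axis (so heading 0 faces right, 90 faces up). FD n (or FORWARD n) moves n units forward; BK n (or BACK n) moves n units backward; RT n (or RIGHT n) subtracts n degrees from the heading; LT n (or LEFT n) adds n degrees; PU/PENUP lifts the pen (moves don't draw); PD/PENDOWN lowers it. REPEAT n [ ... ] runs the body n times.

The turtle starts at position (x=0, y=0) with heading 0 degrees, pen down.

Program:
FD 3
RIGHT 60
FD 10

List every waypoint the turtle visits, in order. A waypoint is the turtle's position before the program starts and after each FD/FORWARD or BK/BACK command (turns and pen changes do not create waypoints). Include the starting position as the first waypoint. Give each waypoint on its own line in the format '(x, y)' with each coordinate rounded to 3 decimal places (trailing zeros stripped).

Executing turtle program step by step:
Start: pos=(0,0), heading=0, pen down
FD 3: (0,0) -> (3,0) [heading=0, draw]
RT 60: heading 0 -> 300
FD 10: (3,0) -> (8,-8.66) [heading=300, draw]
Final: pos=(8,-8.66), heading=300, 2 segment(s) drawn
Waypoints (3 total):
(0, 0)
(3, 0)
(8, -8.66)

Answer: (0, 0)
(3, 0)
(8, -8.66)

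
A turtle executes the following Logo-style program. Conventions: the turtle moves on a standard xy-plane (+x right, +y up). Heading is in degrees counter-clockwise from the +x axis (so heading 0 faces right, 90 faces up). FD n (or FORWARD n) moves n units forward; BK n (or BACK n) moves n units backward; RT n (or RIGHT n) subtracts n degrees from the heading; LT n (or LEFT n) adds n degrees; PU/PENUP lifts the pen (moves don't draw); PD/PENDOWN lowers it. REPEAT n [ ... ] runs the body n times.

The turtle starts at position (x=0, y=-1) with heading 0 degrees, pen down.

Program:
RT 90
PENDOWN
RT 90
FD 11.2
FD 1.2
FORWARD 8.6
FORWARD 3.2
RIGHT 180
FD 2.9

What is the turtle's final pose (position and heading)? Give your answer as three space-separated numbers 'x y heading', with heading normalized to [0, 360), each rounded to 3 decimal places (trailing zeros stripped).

Executing turtle program step by step:
Start: pos=(0,-1), heading=0, pen down
RT 90: heading 0 -> 270
PD: pen down
RT 90: heading 270 -> 180
FD 11.2: (0,-1) -> (-11.2,-1) [heading=180, draw]
FD 1.2: (-11.2,-1) -> (-12.4,-1) [heading=180, draw]
FD 8.6: (-12.4,-1) -> (-21,-1) [heading=180, draw]
FD 3.2: (-21,-1) -> (-24.2,-1) [heading=180, draw]
RT 180: heading 180 -> 0
FD 2.9: (-24.2,-1) -> (-21.3,-1) [heading=0, draw]
Final: pos=(-21.3,-1), heading=0, 5 segment(s) drawn

Answer: -21.3 -1 0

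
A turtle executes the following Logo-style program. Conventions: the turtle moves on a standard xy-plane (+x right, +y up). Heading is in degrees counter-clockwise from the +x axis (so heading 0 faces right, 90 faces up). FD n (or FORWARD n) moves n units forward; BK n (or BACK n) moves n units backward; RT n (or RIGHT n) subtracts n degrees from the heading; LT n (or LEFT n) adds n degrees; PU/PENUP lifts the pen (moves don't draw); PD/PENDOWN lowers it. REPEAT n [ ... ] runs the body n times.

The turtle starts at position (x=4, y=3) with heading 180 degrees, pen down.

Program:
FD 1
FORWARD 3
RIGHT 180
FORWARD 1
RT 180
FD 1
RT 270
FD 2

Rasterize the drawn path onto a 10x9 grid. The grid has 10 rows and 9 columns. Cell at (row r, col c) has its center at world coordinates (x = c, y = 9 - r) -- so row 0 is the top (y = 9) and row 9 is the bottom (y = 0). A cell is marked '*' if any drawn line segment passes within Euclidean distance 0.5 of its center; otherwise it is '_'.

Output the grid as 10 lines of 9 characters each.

Segment 0: (4,3) -> (3,3)
Segment 1: (3,3) -> (0,3)
Segment 2: (0,3) -> (1,3)
Segment 3: (1,3) -> (0,3)
Segment 4: (0,3) -> (0,1)

Answer: _________
_________
_________
_________
_________
_________
*****____
*________
*________
_________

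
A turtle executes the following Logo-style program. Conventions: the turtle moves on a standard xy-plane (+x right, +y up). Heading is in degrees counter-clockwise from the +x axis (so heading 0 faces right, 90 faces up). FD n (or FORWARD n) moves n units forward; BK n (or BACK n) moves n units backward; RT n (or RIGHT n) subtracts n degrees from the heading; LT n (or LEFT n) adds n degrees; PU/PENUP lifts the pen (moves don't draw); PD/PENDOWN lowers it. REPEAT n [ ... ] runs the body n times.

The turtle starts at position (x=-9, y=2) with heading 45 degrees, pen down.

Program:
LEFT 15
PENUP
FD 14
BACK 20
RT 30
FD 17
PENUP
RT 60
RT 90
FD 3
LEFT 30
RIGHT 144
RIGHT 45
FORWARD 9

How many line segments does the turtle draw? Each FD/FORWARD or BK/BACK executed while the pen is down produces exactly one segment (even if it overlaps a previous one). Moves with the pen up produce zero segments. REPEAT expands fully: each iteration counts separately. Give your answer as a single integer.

Executing turtle program step by step:
Start: pos=(-9,2), heading=45, pen down
LT 15: heading 45 -> 60
PU: pen up
FD 14: (-9,2) -> (-2,14.124) [heading=60, move]
BK 20: (-2,14.124) -> (-12,-3.196) [heading=60, move]
RT 30: heading 60 -> 30
FD 17: (-12,-3.196) -> (2.722,5.304) [heading=30, move]
PU: pen up
RT 60: heading 30 -> 330
RT 90: heading 330 -> 240
FD 3: (2.722,5.304) -> (1.222,2.706) [heading=240, move]
LT 30: heading 240 -> 270
RT 144: heading 270 -> 126
RT 45: heading 126 -> 81
FD 9: (1.222,2.706) -> (2.63,11.595) [heading=81, move]
Final: pos=(2.63,11.595), heading=81, 0 segment(s) drawn
Segments drawn: 0

Answer: 0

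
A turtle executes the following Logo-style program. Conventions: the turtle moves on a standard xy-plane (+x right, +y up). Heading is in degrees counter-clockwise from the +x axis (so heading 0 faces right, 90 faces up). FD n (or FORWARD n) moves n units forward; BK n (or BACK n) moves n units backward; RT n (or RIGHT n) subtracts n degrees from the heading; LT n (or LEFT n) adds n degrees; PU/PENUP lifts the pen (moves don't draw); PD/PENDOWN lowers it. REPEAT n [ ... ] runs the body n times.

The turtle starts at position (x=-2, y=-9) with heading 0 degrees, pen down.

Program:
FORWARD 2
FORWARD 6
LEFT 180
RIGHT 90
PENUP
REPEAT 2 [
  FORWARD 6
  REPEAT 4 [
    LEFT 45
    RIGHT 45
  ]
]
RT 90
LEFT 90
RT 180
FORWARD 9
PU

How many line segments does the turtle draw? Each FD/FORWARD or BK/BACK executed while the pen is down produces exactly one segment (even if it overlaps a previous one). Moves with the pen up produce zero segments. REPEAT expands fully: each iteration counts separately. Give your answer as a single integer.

Answer: 2

Derivation:
Executing turtle program step by step:
Start: pos=(-2,-9), heading=0, pen down
FD 2: (-2,-9) -> (0,-9) [heading=0, draw]
FD 6: (0,-9) -> (6,-9) [heading=0, draw]
LT 180: heading 0 -> 180
RT 90: heading 180 -> 90
PU: pen up
REPEAT 2 [
  -- iteration 1/2 --
  FD 6: (6,-9) -> (6,-3) [heading=90, move]
  REPEAT 4 [
    -- iteration 1/4 --
    LT 45: heading 90 -> 135
    RT 45: heading 135 -> 90
    -- iteration 2/4 --
    LT 45: heading 90 -> 135
    RT 45: heading 135 -> 90
    -- iteration 3/4 --
    LT 45: heading 90 -> 135
    RT 45: heading 135 -> 90
    -- iteration 4/4 --
    LT 45: heading 90 -> 135
    RT 45: heading 135 -> 90
  ]
  -- iteration 2/2 --
  FD 6: (6,-3) -> (6,3) [heading=90, move]
  REPEAT 4 [
    -- iteration 1/4 --
    LT 45: heading 90 -> 135
    RT 45: heading 135 -> 90
    -- iteration 2/4 --
    LT 45: heading 90 -> 135
    RT 45: heading 135 -> 90
    -- iteration 3/4 --
    LT 45: heading 90 -> 135
    RT 45: heading 135 -> 90
    -- iteration 4/4 --
    LT 45: heading 90 -> 135
    RT 45: heading 135 -> 90
  ]
]
RT 90: heading 90 -> 0
LT 90: heading 0 -> 90
RT 180: heading 90 -> 270
FD 9: (6,3) -> (6,-6) [heading=270, move]
PU: pen up
Final: pos=(6,-6), heading=270, 2 segment(s) drawn
Segments drawn: 2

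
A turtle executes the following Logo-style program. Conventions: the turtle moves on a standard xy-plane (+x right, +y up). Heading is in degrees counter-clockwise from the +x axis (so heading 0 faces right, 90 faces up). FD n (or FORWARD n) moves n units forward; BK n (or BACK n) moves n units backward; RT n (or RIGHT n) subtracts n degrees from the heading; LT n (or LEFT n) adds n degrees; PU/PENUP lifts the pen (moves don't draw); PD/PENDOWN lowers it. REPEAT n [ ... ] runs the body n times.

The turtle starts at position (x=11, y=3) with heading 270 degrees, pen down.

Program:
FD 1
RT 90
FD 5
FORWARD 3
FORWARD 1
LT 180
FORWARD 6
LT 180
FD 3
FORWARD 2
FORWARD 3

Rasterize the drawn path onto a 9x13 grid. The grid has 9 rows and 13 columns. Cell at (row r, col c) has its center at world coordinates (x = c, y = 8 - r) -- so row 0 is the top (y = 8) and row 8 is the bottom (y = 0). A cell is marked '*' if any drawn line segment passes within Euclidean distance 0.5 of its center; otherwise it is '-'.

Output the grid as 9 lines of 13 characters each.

Segment 0: (11,3) -> (11,2)
Segment 1: (11,2) -> (6,2)
Segment 2: (6,2) -> (3,2)
Segment 3: (3,2) -> (2,2)
Segment 4: (2,2) -> (8,2)
Segment 5: (8,2) -> (5,2)
Segment 6: (5,2) -> (3,2)
Segment 7: (3,2) -> (0,2)

Answer: -------------
-------------
-------------
-------------
-------------
-----------*-
************-
-------------
-------------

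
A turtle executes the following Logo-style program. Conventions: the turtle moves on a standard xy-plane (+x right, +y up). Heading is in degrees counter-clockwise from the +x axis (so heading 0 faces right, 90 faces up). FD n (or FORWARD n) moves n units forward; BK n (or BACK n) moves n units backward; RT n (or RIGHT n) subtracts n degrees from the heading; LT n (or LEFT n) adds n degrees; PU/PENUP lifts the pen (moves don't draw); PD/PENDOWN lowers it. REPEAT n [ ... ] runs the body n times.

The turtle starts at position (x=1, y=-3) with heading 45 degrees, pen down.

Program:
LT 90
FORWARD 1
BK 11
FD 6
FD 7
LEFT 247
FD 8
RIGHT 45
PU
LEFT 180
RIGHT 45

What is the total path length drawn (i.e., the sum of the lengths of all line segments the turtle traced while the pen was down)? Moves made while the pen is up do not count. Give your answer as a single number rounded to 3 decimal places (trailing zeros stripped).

Executing turtle program step by step:
Start: pos=(1,-3), heading=45, pen down
LT 90: heading 45 -> 135
FD 1: (1,-3) -> (0.293,-2.293) [heading=135, draw]
BK 11: (0.293,-2.293) -> (8.071,-10.071) [heading=135, draw]
FD 6: (8.071,-10.071) -> (3.828,-5.828) [heading=135, draw]
FD 7: (3.828,-5.828) -> (-1.121,-0.879) [heading=135, draw]
LT 247: heading 135 -> 22
FD 8: (-1.121,-0.879) -> (6.296,2.118) [heading=22, draw]
RT 45: heading 22 -> 337
PU: pen up
LT 180: heading 337 -> 157
RT 45: heading 157 -> 112
Final: pos=(6.296,2.118), heading=112, 5 segment(s) drawn

Segment lengths:
  seg 1: (1,-3) -> (0.293,-2.293), length = 1
  seg 2: (0.293,-2.293) -> (8.071,-10.071), length = 11
  seg 3: (8.071,-10.071) -> (3.828,-5.828), length = 6
  seg 4: (3.828,-5.828) -> (-1.121,-0.879), length = 7
  seg 5: (-1.121,-0.879) -> (6.296,2.118), length = 8
Total = 33

Answer: 33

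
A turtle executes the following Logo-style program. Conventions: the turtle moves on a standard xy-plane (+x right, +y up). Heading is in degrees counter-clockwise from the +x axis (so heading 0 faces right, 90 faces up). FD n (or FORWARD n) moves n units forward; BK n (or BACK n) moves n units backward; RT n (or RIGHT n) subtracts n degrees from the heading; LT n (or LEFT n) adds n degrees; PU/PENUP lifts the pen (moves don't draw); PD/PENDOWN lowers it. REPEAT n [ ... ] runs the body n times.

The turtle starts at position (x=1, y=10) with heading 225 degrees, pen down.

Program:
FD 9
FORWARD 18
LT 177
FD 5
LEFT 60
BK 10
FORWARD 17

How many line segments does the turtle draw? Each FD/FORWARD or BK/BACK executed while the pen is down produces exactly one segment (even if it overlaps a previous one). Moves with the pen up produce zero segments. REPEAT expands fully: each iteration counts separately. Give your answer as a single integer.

Answer: 5

Derivation:
Executing turtle program step by step:
Start: pos=(1,10), heading=225, pen down
FD 9: (1,10) -> (-5.364,3.636) [heading=225, draw]
FD 18: (-5.364,3.636) -> (-18.092,-9.092) [heading=225, draw]
LT 177: heading 225 -> 42
FD 5: (-18.092,-9.092) -> (-14.376,-5.746) [heading=42, draw]
LT 60: heading 42 -> 102
BK 10: (-14.376,-5.746) -> (-12.297,-15.528) [heading=102, draw]
FD 17: (-12.297,-15.528) -> (-15.832,1.101) [heading=102, draw]
Final: pos=(-15.832,1.101), heading=102, 5 segment(s) drawn
Segments drawn: 5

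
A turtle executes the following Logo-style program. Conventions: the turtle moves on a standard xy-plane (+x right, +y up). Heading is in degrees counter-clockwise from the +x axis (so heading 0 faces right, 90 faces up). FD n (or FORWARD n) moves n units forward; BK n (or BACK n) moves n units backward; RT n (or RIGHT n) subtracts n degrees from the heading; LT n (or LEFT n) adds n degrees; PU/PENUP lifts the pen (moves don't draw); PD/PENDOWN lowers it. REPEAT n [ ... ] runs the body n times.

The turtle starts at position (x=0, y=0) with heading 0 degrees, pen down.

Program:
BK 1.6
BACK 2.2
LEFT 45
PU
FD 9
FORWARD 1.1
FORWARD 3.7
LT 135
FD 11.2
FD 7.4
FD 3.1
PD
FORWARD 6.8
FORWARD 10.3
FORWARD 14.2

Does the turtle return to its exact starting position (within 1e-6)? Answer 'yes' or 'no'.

Executing turtle program step by step:
Start: pos=(0,0), heading=0, pen down
BK 1.6: (0,0) -> (-1.6,0) [heading=0, draw]
BK 2.2: (-1.6,0) -> (-3.8,0) [heading=0, draw]
LT 45: heading 0 -> 45
PU: pen up
FD 9: (-3.8,0) -> (2.564,6.364) [heading=45, move]
FD 1.1: (2.564,6.364) -> (3.342,7.142) [heading=45, move]
FD 3.7: (3.342,7.142) -> (5.958,9.758) [heading=45, move]
LT 135: heading 45 -> 180
FD 11.2: (5.958,9.758) -> (-5.242,9.758) [heading=180, move]
FD 7.4: (-5.242,9.758) -> (-12.642,9.758) [heading=180, move]
FD 3.1: (-12.642,9.758) -> (-15.742,9.758) [heading=180, move]
PD: pen down
FD 6.8: (-15.742,9.758) -> (-22.542,9.758) [heading=180, draw]
FD 10.3: (-22.542,9.758) -> (-32.842,9.758) [heading=180, draw]
FD 14.2: (-32.842,9.758) -> (-47.042,9.758) [heading=180, draw]
Final: pos=(-47.042,9.758), heading=180, 5 segment(s) drawn

Start position: (0, 0)
Final position: (-47.042, 9.758)
Distance = 48.043; >= 1e-6 -> NOT closed

Answer: no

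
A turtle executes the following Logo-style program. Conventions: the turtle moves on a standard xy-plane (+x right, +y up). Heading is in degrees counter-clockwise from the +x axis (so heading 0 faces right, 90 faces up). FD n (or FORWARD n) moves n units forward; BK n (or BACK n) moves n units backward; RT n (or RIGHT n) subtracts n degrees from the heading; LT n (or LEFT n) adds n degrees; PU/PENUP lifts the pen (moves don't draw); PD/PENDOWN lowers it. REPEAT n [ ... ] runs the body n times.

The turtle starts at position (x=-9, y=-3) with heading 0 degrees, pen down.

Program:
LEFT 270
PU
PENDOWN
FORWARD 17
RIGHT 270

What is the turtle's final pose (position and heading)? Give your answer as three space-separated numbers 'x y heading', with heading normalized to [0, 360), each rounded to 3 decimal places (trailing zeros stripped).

Executing turtle program step by step:
Start: pos=(-9,-3), heading=0, pen down
LT 270: heading 0 -> 270
PU: pen up
PD: pen down
FD 17: (-9,-3) -> (-9,-20) [heading=270, draw]
RT 270: heading 270 -> 0
Final: pos=(-9,-20), heading=0, 1 segment(s) drawn

Answer: -9 -20 0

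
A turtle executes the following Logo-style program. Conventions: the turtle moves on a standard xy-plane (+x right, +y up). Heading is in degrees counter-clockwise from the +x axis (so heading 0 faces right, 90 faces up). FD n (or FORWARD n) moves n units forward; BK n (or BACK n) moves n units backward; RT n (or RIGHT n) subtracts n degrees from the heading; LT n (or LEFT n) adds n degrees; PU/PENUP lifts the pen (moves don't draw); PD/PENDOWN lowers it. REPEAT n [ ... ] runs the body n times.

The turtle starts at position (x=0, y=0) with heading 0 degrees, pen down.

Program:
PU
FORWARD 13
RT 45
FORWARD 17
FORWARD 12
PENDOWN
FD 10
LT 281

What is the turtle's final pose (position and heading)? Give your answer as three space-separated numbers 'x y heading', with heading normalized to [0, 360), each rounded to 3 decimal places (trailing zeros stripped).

Executing turtle program step by step:
Start: pos=(0,0), heading=0, pen down
PU: pen up
FD 13: (0,0) -> (13,0) [heading=0, move]
RT 45: heading 0 -> 315
FD 17: (13,0) -> (25.021,-12.021) [heading=315, move]
FD 12: (25.021,-12.021) -> (33.506,-20.506) [heading=315, move]
PD: pen down
FD 10: (33.506,-20.506) -> (40.577,-27.577) [heading=315, draw]
LT 281: heading 315 -> 236
Final: pos=(40.577,-27.577), heading=236, 1 segment(s) drawn

Answer: 40.577 -27.577 236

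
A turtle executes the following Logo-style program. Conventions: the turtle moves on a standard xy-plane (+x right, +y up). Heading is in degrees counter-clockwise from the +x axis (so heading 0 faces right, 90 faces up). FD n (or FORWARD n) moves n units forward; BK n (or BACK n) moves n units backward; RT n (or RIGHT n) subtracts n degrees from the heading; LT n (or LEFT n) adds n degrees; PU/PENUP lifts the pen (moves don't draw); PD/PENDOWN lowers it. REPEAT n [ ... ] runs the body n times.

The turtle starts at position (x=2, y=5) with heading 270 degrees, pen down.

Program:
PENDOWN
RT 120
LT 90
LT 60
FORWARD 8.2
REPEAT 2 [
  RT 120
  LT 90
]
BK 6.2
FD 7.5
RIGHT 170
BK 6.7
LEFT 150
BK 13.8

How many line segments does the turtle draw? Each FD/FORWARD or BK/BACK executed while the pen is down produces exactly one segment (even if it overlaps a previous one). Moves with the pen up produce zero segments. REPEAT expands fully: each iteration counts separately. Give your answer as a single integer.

Executing turtle program step by step:
Start: pos=(2,5), heading=270, pen down
PD: pen down
RT 120: heading 270 -> 150
LT 90: heading 150 -> 240
LT 60: heading 240 -> 300
FD 8.2: (2,5) -> (6.1,-2.101) [heading=300, draw]
REPEAT 2 [
  -- iteration 1/2 --
  RT 120: heading 300 -> 180
  LT 90: heading 180 -> 270
  -- iteration 2/2 --
  RT 120: heading 270 -> 150
  LT 90: heading 150 -> 240
]
BK 6.2: (6.1,-2.101) -> (9.2,3.268) [heading=240, draw]
FD 7.5: (9.2,3.268) -> (5.45,-3.227) [heading=240, draw]
RT 170: heading 240 -> 70
BK 6.7: (5.45,-3.227) -> (3.158,-9.523) [heading=70, draw]
LT 150: heading 70 -> 220
BK 13.8: (3.158,-9.523) -> (13.73,-0.653) [heading=220, draw]
Final: pos=(13.73,-0.653), heading=220, 5 segment(s) drawn
Segments drawn: 5

Answer: 5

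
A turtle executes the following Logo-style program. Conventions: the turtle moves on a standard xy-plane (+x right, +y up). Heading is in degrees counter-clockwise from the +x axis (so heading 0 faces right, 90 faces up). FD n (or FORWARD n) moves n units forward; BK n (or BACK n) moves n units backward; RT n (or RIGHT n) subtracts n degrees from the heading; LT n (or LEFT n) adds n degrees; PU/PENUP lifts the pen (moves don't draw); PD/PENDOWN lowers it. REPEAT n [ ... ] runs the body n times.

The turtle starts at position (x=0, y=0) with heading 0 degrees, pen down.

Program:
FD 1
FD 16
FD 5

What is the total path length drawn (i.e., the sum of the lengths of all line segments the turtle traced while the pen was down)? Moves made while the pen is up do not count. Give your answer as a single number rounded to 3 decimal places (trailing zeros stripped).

Executing turtle program step by step:
Start: pos=(0,0), heading=0, pen down
FD 1: (0,0) -> (1,0) [heading=0, draw]
FD 16: (1,0) -> (17,0) [heading=0, draw]
FD 5: (17,0) -> (22,0) [heading=0, draw]
Final: pos=(22,0), heading=0, 3 segment(s) drawn

Segment lengths:
  seg 1: (0,0) -> (1,0), length = 1
  seg 2: (1,0) -> (17,0), length = 16
  seg 3: (17,0) -> (22,0), length = 5
Total = 22

Answer: 22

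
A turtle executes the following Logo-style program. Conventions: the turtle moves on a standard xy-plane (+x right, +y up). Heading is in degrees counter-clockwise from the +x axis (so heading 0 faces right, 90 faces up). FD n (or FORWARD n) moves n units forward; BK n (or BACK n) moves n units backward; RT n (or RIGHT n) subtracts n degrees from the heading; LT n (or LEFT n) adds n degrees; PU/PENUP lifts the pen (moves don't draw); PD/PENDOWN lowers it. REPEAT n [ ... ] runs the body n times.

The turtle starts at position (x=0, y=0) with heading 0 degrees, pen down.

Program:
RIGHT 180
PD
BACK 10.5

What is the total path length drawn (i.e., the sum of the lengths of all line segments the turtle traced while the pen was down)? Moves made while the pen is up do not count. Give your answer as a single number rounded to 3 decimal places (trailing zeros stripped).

Answer: 10.5

Derivation:
Executing turtle program step by step:
Start: pos=(0,0), heading=0, pen down
RT 180: heading 0 -> 180
PD: pen down
BK 10.5: (0,0) -> (10.5,0) [heading=180, draw]
Final: pos=(10.5,0), heading=180, 1 segment(s) drawn

Segment lengths:
  seg 1: (0,0) -> (10.5,0), length = 10.5
Total = 10.5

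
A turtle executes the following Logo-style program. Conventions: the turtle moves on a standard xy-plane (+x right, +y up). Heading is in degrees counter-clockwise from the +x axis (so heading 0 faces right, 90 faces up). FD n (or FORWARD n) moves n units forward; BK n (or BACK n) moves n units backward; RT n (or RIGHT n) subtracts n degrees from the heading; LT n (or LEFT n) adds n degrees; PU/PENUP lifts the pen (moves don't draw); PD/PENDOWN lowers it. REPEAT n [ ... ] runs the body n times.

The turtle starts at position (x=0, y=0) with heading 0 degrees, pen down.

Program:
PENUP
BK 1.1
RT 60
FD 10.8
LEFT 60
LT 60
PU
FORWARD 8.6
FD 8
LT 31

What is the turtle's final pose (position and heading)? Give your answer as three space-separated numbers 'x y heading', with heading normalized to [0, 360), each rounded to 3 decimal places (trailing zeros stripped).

Answer: 12.6 5.023 91

Derivation:
Executing turtle program step by step:
Start: pos=(0,0), heading=0, pen down
PU: pen up
BK 1.1: (0,0) -> (-1.1,0) [heading=0, move]
RT 60: heading 0 -> 300
FD 10.8: (-1.1,0) -> (4.3,-9.353) [heading=300, move]
LT 60: heading 300 -> 0
LT 60: heading 0 -> 60
PU: pen up
FD 8.6: (4.3,-9.353) -> (8.6,-1.905) [heading=60, move]
FD 8: (8.6,-1.905) -> (12.6,5.023) [heading=60, move]
LT 31: heading 60 -> 91
Final: pos=(12.6,5.023), heading=91, 0 segment(s) drawn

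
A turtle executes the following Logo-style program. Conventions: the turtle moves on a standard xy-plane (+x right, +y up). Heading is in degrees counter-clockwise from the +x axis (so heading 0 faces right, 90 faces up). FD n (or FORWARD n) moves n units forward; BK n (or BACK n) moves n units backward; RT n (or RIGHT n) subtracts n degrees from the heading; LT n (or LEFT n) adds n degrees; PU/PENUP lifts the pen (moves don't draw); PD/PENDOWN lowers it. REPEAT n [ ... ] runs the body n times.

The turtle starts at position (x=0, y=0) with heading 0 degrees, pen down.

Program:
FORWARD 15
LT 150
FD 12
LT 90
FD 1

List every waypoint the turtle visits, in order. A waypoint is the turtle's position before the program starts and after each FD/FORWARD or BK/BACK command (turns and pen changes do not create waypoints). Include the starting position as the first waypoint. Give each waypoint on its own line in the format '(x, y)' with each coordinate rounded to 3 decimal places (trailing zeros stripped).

Executing turtle program step by step:
Start: pos=(0,0), heading=0, pen down
FD 15: (0,0) -> (15,0) [heading=0, draw]
LT 150: heading 0 -> 150
FD 12: (15,0) -> (4.608,6) [heading=150, draw]
LT 90: heading 150 -> 240
FD 1: (4.608,6) -> (4.108,5.134) [heading=240, draw]
Final: pos=(4.108,5.134), heading=240, 3 segment(s) drawn
Waypoints (4 total):
(0, 0)
(15, 0)
(4.608, 6)
(4.108, 5.134)

Answer: (0, 0)
(15, 0)
(4.608, 6)
(4.108, 5.134)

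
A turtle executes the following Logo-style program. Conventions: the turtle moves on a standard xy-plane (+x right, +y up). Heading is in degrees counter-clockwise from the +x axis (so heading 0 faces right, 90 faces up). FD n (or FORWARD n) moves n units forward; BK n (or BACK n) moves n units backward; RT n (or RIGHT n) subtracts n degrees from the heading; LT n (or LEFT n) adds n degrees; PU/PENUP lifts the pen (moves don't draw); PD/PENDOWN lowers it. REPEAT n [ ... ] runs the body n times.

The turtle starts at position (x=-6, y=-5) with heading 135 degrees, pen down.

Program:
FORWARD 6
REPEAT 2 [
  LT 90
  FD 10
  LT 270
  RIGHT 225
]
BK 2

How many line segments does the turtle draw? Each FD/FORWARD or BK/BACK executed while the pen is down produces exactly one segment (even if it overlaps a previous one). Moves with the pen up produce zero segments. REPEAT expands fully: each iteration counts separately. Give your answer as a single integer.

Answer: 4

Derivation:
Executing turtle program step by step:
Start: pos=(-6,-5), heading=135, pen down
FD 6: (-6,-5) -> (-10.243,-0.757) [heading=135, draw]
REPEAT 2 [
  -- iteration 1/2 --
  LT 90: heading 135 -> 225
  FD 10: (-10.243,-0.757) -> (-17.314,-7.828) [heading=225, draw]
  LT 270: heading 225 -> 135
  RT 225: heading 135 -> 270
  -- iteration 2/2 --
  LT 90: heading 270 -> 0
  FD 10: (-17.314,-7.828) -> (-7.314,-7.828) [heading=0, draw]
  LT 270: heading 0 -> 270
  RT 225: heading 270 -> 45
]
BK 2: (-7.314,-7.828) -> (-8.728,-9.243) [heading=45, draw]
Final: pos=(-8.728,-9.243), heading=45, 4 segment(s) drawn
Segments drawn: 4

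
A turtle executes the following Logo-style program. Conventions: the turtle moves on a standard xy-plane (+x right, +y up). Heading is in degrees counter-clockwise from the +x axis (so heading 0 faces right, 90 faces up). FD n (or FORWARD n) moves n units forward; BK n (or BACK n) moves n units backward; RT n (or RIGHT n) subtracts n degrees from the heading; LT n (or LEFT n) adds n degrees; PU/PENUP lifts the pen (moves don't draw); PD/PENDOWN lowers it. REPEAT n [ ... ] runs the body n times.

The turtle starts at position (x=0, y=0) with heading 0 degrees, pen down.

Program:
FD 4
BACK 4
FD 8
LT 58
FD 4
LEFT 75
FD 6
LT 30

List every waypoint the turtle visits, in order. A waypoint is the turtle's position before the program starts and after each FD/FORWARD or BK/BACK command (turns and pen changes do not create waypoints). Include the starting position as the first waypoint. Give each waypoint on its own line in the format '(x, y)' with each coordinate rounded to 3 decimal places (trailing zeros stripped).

Answer: (0, 0)
(4, 0)
(0, 0)
(8, 0)
(10.12, 3.392)
(6.028, 7.78)

Derivation:
Executing turtle program step by step:
Start: pos=(0,0), heading=0, pen down
FD 4: (0,0) -> (4,0) [heading=0, draw]
BK 4: (4,0) -> (0,0) [heading=0, draw]
FD 8: (0,0) -> (8,0) [heading=0, draw]
LT 58: heading 0 -> 58
FD 4: (8,0) -> (10.12,3.392) [heading=58, draw]
LT 75: heading 58 -> 133
FD 6: (10.12,3.392) -> (6.028,7.78) [heading=133, draw]
LT 30: heading 133 -> 163
Final: pos=(6.028,7.78), heading=163, 5 segment(s) drawn
Waypoints (6 total):
(0, 0)
(4, 0)
(0, 0)
(8, 0)
(10.12, 3.392)
(6.028, 7.78)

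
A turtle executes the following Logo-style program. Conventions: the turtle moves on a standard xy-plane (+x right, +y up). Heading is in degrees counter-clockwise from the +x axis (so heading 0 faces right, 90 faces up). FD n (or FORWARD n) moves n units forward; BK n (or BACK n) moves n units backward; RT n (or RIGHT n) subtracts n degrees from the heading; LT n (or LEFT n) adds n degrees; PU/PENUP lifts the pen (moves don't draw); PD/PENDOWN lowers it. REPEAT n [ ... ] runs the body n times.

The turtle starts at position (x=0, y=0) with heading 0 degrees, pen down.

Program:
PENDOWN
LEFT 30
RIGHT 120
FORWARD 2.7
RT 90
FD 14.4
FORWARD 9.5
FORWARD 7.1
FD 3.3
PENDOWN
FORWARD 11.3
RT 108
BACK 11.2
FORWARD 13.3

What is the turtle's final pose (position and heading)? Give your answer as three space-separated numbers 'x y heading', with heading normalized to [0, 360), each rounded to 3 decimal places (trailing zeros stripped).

Answer: -44.951 -0.703 72

Derivation:
Executing turtle program step by step:
Start: pos=(0,0), heading=0, pen down
PD: pen down
LT 30: heading 0 -> 30
RT 120: heading 30 -> 270
FD 2.7: (0,0) -> (0,-2.7) [heading=270, draw]
RT 90: heading 270 -> 180
FD 14.4: (0,-2.7) -> (-14.4,-2.7) [heading=180, draw]
FD 9.5: (-14.4,-2.7) -> (-23.9,-2.7) [heading=180, draw]
FD 7.1: (-23.9,-2.7) -> (-31,-2.7) [heading=180, draw]
FD 3.3: (-31,-2.7) -> (-34.3,-2.7) [heading=180, draw]
PD: pen down
FD 11.3: (-34.3,-2.7) -> (-45.6,-2.7) [heading=180, draw]
RT 108: heading 180 -> 72
BK 11.2: (-45.6,-2.7) -> (-49.061,-13.352) [heading=72, draw]
FD 13.3: (-49.061,-13.352) -> (-44.951,-0.703) [heading=72, draw]
Final: pos=(-44.951,-0.703), heading=72, 8 segment(s) drawn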